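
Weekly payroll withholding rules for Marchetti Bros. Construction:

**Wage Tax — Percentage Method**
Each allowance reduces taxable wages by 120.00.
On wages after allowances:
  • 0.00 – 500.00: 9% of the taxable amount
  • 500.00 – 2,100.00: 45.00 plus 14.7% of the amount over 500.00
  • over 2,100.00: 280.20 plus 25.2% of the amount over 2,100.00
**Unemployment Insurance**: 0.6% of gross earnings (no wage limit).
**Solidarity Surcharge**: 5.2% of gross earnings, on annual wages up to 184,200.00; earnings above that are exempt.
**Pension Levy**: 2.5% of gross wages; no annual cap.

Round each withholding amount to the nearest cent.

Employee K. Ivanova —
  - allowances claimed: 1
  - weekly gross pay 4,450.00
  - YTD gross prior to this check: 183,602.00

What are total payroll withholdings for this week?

1,011.21

Wage Tax: taxable = 4,450.00 − 1×120.00 = 4,330.00
  280.20 + 25.2% × (4,330.00 − 2,100.00) = 280.20 + 25.2% × 2,230.00 = 842.16
Unemployment Insurance: 0.6% × 4,450.00 = 26.70
Solidarity Surcharge: cap 184,200.00 − YTD 183,602.00 = 598.00 subject; 5.2% × 598.00 = 31.10
Pension Levy: 2.5% × 4,450.00 = 111.25
Total: 842.16 + 26.70 + 31.10 + 111.25 = 1,011.21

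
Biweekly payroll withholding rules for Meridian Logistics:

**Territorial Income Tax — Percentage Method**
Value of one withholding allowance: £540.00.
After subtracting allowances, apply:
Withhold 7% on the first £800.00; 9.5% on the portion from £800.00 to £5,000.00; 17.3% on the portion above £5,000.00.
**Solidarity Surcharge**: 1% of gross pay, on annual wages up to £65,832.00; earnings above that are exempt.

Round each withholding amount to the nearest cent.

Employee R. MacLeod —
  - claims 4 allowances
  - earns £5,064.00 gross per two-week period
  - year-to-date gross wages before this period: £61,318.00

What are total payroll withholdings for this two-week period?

Territorial Income Tax: taxable = £5,064.00 − 4×£540.00 = £2,904.00
  £56.00 + 9.5% × (£2,904.00 − £800.00) = £56.00 + 9.5% × £2,104.00 = £255.88
Solidarity Surcharge: cap £65,832.00 − YTD £61,318.00 = £4,514.00 subject; 1% × £4,514.00 = £45.14
Total: £255.88 + £45.14 = £301.02

£301.02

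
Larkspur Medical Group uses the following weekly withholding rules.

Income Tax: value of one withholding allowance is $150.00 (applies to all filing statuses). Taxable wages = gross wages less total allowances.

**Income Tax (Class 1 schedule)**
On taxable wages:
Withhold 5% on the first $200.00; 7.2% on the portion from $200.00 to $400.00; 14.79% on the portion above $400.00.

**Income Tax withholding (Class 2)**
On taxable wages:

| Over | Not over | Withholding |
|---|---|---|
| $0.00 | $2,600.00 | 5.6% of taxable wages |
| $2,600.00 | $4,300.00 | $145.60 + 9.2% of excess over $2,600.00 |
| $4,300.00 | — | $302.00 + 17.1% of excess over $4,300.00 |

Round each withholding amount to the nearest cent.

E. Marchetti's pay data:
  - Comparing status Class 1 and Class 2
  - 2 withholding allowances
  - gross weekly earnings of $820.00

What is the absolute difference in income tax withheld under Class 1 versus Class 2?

$13.03

Income Tax (Class 1): taxable = $820.00 − 2×$150.00 = $520.00
  $24.40 + 14.79% × ($520.00 − $400.00) = $24.40 + 14.79% × $120.00 = $42.15
Income Tax (Class 2): taxable = $820.00 − 2×$150.00 = $520.00
  5.6% × $520.00 = $29.12
Difference: |$42.15 − $29.12| = $13.03 (higher under Class 1)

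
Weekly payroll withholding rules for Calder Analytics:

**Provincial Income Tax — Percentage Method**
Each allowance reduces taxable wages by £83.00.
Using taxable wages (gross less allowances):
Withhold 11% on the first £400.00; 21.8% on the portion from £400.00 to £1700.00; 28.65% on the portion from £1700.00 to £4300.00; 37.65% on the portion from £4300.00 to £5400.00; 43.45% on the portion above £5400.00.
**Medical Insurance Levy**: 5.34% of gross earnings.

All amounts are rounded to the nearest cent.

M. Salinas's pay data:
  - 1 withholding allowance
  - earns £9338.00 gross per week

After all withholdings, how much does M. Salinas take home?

Provincial Income Tax: taxable = £9338.00 − 1×£83.00 = £9255.00
  £1486.45 + 43.45% × (£9255.00 − £5400.00) = £1486.45 + 43.45% × £3855.00 = £3161.45
Medical Insurance Levy: 5.34% × £9338.00 = £498.65
Total withheld: £3161.45 + £498.65 = £3660.10
Net pay: £9338.00 − £3660.10 = £5677.90

£5677.90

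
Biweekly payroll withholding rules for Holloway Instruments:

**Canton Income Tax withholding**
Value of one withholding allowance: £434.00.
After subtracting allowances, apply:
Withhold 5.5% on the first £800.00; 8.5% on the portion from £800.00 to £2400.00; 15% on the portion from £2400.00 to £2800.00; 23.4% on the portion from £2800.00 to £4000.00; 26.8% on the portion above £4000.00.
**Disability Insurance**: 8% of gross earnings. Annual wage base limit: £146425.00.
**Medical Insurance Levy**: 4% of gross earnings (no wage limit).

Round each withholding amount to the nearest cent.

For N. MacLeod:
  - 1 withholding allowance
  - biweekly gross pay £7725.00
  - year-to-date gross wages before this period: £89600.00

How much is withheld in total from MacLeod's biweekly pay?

£2329.79

Canton Income Tax: taxable = £7725.00 − 1×£434.00 = £7291.00
  £520.80 + 26.8% × (£7291.00 − £4000.00) = £520.80 + 26.8% × £3291.00 = £1402.79
Disability Insurance: 8% × £7725.00 = £618.00
Medical Insurance Levy: 4% × £7725.00 = £309.00
Total: £1402.79 + £618.00 + £309.00 = £2329.79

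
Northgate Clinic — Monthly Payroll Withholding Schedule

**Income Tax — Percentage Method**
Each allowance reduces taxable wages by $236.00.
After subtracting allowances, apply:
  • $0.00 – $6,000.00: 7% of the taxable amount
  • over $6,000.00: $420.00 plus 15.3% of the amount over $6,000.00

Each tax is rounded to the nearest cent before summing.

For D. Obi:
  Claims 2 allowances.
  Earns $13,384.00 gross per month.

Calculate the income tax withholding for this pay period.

Income Tax: taxable = $13,384.00 − 2×$236.00 = $12,912.00
  $420.00 + 15.3% × ($12,912.00 − $6,000.00) = $420.00 + 15.3% × $6,912.00 = $1,477.54

$1,477.54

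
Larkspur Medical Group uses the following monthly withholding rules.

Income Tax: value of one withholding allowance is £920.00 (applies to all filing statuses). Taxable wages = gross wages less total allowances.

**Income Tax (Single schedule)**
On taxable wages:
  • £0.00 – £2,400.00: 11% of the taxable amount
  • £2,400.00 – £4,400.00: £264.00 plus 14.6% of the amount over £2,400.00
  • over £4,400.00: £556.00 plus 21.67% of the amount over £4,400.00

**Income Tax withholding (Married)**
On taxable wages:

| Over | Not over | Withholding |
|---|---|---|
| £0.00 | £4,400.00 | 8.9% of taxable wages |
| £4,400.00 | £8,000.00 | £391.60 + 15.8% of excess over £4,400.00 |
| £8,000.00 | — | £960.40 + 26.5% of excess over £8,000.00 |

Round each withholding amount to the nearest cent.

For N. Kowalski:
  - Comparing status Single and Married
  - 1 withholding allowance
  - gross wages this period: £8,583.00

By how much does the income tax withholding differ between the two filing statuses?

£355.94

Income Tax (Single): taxable = £8,583.00 − 1×£920.00 = £7,663.00
  £556.00 + 21.67% × (£7,663.00 − £4,400.00) = £556.00 + 21.67% × £3,263.00 = £1,263.09
Income Tax (Married): taxable = £8,583.00 − 1×£920.00 = £7,663.00
  £391.60 + 15.8% × (£7,663.00 − £4,400.00) = £391.60 + 15.8% × £3,263.00 = £907.15
Difference: |£1,263.09 − £907.15| = £355.94 (higher under Single)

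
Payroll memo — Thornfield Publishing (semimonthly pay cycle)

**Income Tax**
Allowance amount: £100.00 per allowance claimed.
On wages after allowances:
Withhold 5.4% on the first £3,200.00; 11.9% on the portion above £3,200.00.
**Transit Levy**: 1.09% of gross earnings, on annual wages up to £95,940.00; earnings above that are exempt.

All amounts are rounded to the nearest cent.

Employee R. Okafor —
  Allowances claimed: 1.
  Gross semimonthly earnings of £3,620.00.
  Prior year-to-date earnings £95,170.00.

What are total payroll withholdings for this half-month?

Income Tax: taxable = £3,620.00 − 1×£100.00 = £3,520.00
  £172.80 + 11.9% × (£3,520.00 − £3,200.00) = £172.80 + 11.9% × £320.00 = £210.88
Transit Levy: cap £95,940.00 − YTD £95,170.00 = £770.00 subject; 1.09% × £770.00 = £8.39
Total: £210.88 + £8.39 = £219.27

£219.27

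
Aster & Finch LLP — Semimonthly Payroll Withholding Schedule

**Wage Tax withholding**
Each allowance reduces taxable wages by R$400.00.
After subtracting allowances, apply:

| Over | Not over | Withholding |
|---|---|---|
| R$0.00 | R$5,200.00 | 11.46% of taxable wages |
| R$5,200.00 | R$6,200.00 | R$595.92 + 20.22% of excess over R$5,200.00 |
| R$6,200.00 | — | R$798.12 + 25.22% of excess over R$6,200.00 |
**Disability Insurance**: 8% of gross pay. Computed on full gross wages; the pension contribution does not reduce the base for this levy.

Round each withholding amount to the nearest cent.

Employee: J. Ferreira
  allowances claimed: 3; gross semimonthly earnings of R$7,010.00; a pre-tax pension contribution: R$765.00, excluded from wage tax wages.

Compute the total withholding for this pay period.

Wage Tax: taxable = R$7,010.00 − R$765.00 − 3×R$400.00 = R$5,045.00
  11.46% × R$5,045.00 = R$578.16
Disability Insurance: 8% × R$7,010.00 = R$560.80
Total: R$578.16 + R$560.80 = R$1,138.96

R$1,138.96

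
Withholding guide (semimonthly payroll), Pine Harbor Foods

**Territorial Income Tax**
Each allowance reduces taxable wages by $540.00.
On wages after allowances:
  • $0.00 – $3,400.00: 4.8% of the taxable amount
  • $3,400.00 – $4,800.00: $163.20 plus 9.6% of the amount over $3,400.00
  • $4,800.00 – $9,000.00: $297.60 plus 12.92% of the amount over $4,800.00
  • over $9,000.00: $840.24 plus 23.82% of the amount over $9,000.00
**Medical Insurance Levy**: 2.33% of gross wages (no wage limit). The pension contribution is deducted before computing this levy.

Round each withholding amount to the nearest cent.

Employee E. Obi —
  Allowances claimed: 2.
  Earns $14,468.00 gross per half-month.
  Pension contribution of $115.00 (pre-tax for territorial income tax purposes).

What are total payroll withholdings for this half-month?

$2,192.49

Territorial Income Tax: taxable = $14,468.00 − $115.00 − 2×$540.00 = $13,273.00
  $840.24 + 23.82% × ($13,273.00 − $9,000.00) = $840.24 + 23.82% × $4,273.00 = $1,858.07
Medical Insurance Levy: 2.33% × $14,353.00 = $334.42
Total: $1,858.07 + $334.42 = $2,192.49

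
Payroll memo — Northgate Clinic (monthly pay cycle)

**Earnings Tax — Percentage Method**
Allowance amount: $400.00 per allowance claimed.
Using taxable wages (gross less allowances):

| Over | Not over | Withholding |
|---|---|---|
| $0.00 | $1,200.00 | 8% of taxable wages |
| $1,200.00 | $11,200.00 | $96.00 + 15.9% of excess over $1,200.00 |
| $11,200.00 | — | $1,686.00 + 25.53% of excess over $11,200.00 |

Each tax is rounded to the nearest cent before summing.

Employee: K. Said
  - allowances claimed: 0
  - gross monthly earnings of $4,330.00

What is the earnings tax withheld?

$593.67

Earnings Tax: taxable = $4,330.00
  $96.00 + 15.9% × ($4,330.00 − $1,200.00) = $96.00 + 15.9% × $3,130.00 = $593.67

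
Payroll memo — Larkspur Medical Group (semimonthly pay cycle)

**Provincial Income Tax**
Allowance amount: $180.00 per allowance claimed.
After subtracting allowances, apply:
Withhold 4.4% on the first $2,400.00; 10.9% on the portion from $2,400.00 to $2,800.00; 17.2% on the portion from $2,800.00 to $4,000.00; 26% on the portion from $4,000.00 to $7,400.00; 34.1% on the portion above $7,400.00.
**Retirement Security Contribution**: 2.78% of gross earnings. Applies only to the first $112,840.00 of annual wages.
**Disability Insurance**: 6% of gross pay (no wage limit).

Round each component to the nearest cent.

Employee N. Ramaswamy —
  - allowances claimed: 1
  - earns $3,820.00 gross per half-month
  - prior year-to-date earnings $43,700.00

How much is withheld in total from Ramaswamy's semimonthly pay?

Provincial Income Tax: taxable = $3,820.00 − 1×$180.00 = $3,640.00
  $149.20 + 17.2% × ($3,640.00 − $2,800.00) = $149.20 + 17.2% × $840.00 = $293.68
Retirement Security Contribution: 2.78% × $3,820.00 = $106.20
Disability Insurance: 6% × $3,820.00 = $229.20
Total: $293.68 + $106.20 + $229.20 = $629.08

$629.08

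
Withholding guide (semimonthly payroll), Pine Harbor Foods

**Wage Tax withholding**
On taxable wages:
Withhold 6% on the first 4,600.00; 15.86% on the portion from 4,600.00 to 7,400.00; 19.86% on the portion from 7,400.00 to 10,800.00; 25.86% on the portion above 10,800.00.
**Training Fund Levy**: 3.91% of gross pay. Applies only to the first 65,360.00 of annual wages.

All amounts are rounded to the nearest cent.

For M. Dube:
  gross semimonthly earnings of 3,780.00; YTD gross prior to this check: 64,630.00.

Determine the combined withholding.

Wage Tax: taxable = 3,780.00
  6% × 3,780.00 = 226.80
Training Fund Levy: cap 65,360.00 − YTD 64,630.00 = 730.00 subject; 3.91% × 730.00 = 28.54
Total: 226.80 + 28.54 = 255.34

255.34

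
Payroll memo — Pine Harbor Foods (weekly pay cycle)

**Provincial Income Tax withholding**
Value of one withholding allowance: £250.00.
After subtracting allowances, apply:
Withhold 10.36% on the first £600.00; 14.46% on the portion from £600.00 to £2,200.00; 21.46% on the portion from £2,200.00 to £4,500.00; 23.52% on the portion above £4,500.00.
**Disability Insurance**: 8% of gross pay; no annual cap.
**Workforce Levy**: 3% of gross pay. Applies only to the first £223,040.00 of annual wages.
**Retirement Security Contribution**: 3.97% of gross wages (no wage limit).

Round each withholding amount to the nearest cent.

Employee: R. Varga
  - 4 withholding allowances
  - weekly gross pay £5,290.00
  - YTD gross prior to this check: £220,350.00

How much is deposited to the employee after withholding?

Provincial Income Tax: taxable = £5,290.00 − 4×£250.00 = £4,290.00
  £293.52 + 21.46% × (£4,290.00 − £2,200.00) = £293.52 + 21.46% × £2,090.00 = £742.03
Disability Insurance: 8% × £5,290.00 = £423.20
Workforce Levy: cap £223,040.00 − YTD £220,350.00 = £2,690.00 subject; 3% × £2,690.00 = £80.70
Retirement Security Contribution: 3.97% × £5,290.00 = £210.01
Total withheld: £742.03 + £423.20 + £80.70 + £210.01 = £1,455.94
Net pay: £5,290.00 − £1,455.94 = £3,834.06

£3,834.06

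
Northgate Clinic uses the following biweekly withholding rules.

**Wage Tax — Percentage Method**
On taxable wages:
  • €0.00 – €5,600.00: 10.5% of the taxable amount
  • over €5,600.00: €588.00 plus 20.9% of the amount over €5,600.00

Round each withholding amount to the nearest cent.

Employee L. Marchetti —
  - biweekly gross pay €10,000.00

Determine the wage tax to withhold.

Wage Tax: taxable = €10,000.00
  €588.00 + 20.9% × (€10,000.00 − €5,600.00) = €588.00 + 20.9% × €4,400.00 = €1,507.60

€1,507.60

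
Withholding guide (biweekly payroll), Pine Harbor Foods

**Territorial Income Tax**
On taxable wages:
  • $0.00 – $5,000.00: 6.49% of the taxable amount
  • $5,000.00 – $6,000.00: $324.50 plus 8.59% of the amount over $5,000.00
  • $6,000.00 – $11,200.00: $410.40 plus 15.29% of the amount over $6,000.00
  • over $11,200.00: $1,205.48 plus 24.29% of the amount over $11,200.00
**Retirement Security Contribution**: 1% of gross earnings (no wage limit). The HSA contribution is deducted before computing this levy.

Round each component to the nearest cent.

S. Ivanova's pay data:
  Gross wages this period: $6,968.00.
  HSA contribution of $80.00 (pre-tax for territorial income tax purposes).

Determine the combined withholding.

$615.06

Territorial Income Tax: taxable = $6,968.00 − $80.00 = $6,888.00
  $410.40 + 15.29% × ($6,888.00 − $6,000.00) = $410.40 + 15.29% × $888.00 = $546.18
Retirement Security Contribution: 1% × $6,888.00 = $68.88
Total: $546.18 + $68.88 = $615.06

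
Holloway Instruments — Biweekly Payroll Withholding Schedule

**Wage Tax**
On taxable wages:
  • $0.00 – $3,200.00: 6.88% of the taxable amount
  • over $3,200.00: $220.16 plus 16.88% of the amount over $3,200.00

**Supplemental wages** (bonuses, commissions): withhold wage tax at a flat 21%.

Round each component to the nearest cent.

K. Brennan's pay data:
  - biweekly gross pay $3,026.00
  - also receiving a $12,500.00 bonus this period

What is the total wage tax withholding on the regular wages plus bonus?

$2,833.19

Wage Tax: taxable = $3,026.00
  6.88% × $3,026.00 = $208.19
Supplemental (21% flat on bonus): 21% × $12,500.00 = $2,625.00
Total wage tax: $208.19 + $2,625.00 = $2,833.19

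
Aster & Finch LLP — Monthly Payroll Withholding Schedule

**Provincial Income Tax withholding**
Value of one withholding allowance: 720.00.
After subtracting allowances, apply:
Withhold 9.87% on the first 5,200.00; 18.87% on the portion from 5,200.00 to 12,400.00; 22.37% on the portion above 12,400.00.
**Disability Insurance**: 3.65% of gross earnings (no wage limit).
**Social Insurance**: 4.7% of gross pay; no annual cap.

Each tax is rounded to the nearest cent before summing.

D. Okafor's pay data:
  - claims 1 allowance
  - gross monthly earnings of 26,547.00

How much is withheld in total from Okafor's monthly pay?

Provincial Income Tax: taxable = 26,547.00 − 1×720.00 = 25,827.00
  1,871.88 + 22.37% × (25,827.00 − 12,400.00) = 1,871.88 + 22.37% × 13,427.00 = 4,875.50
Disability Insurance: 3.65% × 26,547.00 = 968.97
Social Insurance: 4.7% × 26,547.00 = 1,247.71
Total: 4,875.50 + 968.97 + 1,247.71 = 7,092.18

7,092.18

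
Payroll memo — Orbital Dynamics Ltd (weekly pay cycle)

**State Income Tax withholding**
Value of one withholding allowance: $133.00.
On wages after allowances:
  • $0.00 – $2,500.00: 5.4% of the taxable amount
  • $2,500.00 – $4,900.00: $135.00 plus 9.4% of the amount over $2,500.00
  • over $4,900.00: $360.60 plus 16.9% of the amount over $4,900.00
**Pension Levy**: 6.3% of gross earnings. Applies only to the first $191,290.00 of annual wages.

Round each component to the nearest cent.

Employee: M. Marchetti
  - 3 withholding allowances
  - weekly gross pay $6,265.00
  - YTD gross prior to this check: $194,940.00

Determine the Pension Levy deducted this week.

Pension Levy: YTD $194,940.00 ≥ cap $191,290.00 → $0.00

$0.00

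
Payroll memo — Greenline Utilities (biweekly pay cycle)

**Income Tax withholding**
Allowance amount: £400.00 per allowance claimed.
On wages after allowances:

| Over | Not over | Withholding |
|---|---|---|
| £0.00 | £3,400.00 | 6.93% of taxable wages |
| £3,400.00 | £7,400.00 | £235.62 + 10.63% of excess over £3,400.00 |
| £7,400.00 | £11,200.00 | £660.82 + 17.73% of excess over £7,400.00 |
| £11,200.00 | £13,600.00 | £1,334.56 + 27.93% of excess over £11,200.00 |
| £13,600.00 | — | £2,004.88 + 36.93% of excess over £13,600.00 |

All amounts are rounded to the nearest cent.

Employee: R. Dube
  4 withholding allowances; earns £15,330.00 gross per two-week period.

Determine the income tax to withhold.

£2,052.89

Income Tax: taxable = £15,330.00 − 4×£400.00 = £13,730.00
  £2,004.88 + 36.93% × (£13,730.00 − £13,600.00) = £2,004.88 + 36.93% × £130.00 = £2,052.89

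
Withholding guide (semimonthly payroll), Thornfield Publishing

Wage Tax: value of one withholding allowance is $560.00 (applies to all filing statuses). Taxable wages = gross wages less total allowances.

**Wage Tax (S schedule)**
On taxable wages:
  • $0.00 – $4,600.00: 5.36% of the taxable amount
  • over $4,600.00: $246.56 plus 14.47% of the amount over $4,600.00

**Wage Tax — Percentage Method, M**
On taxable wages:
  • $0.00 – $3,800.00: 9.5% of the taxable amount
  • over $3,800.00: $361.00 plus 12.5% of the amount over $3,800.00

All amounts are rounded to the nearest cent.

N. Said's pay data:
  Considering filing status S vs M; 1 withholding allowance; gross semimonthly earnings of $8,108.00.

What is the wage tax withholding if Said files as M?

Wage Tax (M): taxable = $8,108.00 − 1×$560.00 = $7,548.00
  $361.00 + 12.5% × ($7,548.00 − $3,800.00) = $361.00 + 12.5% × $3,748.00 = $829.50

$829.50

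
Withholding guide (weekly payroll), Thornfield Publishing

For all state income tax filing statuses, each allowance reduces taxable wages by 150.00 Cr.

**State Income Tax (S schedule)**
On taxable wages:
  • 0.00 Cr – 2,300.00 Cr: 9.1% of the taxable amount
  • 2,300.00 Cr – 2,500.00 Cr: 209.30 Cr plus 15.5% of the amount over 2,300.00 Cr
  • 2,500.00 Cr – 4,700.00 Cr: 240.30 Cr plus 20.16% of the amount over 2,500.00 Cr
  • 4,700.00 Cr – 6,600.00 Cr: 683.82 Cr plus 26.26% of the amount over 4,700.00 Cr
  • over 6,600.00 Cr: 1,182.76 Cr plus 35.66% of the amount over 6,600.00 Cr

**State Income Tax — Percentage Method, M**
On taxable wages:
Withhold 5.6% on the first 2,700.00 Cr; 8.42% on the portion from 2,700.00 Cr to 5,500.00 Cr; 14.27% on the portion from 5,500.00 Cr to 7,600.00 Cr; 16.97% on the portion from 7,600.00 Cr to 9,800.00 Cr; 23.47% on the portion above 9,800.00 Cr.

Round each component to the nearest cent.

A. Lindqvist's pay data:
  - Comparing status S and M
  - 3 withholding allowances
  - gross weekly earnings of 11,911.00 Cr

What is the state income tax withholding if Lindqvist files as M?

1,449.81 Cr

State Income Tax (M): taxable = 11,911.00 Cr − 3×150.00 Cr = 11,461.00 Cr
  1,059.97 Cr + 23.47% × (11,461.00 Cr − 9,800.00 Cr) = 1,059.97 Cr + 23.47% × 1,661.00 Cr = 1,449.81 Cr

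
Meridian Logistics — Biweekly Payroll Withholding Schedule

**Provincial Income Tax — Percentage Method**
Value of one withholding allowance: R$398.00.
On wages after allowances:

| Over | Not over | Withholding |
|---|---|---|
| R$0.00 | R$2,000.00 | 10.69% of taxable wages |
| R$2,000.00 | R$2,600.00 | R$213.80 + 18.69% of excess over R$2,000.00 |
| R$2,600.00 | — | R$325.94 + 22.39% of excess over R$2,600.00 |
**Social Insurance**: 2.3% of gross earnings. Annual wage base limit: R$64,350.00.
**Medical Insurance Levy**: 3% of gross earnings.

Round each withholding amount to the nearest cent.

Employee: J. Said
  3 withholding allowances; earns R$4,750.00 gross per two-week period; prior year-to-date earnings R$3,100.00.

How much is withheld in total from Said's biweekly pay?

R$791.74

Provincial Income Tax: taxable = R$4,750.00 − 3×R$398.00 = R$3,556.00
  R$325.94 + 22.39% × (R$3,556.00 − R$2,600.00) = R$325.94 + 22.39% × R$956.00 = R$539.99
Social Insurance: 2.3% × R$4,750.00 = R$109.25
Medical Insurance Levy: 3% × R$4,750.00 = R$142.50
Total: R$539.99 + R$109.25 + R$142.50 = R$791.74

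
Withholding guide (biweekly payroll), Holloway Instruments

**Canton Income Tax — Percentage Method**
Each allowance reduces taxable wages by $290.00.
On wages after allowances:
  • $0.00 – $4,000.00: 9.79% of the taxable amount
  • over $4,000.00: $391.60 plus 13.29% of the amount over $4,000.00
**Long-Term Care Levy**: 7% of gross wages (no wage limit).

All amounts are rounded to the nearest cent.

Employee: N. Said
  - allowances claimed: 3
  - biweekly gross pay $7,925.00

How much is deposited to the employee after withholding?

Canton Income Tax: taxable = $7,925.00 − 3×$290.00 = $7,055.00
  $391.60 + 13.29% × ($7,055.00 − $4,000.00) = $391.60 + 13.29% × $3,055.00 = $797.61
Long-Term Care Levy: 7% × $7,925.00 = $554.75
Total withheld: $797.61 + $554.75 = $1,352.36
Net pay: $7,925.00 − $1,352.36 = $6,572.64

$6,572.64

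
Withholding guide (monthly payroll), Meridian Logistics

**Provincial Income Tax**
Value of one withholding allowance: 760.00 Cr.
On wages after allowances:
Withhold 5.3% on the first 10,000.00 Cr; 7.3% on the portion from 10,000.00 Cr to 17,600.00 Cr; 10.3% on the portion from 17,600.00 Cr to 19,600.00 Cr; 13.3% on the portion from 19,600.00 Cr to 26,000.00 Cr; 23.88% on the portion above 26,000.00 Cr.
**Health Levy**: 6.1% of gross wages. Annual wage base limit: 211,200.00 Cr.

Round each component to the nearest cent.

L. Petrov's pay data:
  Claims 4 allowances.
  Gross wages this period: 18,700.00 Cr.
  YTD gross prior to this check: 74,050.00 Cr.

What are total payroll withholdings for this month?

2,083.88 Cr

Provincial Income Tax: taxable = 18,700.00 Cr − 4×760.00 Cr = 15,660.00 Cr
  530.00 Cr + 7.3% × (15,660.00 Cr − 10,000.00 Cr) = 530.00 Cr + 7.3% × 5,660.00 Cr = 943.18 Cr
Health Levy: 6.1% × 18,700.00 Cr = 1,140.70 Cr
Total: 943.18 Cr + 1,140.70 Cr = 2,083.88 Cr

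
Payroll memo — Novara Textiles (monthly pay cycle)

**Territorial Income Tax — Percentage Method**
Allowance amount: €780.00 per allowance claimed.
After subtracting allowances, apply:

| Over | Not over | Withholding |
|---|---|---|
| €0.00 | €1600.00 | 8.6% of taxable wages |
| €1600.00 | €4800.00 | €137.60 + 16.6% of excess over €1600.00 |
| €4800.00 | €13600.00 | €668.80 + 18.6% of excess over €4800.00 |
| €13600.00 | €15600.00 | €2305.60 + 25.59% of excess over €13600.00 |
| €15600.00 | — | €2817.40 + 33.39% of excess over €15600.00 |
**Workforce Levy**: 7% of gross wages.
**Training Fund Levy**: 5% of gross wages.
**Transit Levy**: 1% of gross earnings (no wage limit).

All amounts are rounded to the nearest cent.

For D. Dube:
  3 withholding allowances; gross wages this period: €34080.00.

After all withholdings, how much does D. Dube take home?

Territorial Income Tax: taxable = €34080.00 − 3×€780.00 = €31740.00
  €2817.40 + 33.39% × (€31740.00 − €15600.00) = €2817.40 + 33.39% × €16140.00 = €8206.55
Workforce Levy: 7% × €34080.00 = €2385.60
Training Fund Levy: 5% × €34080.00 = €1704.00
Transit Levy: 1% × €34080.00 = €340.80
Total withheld: €8206.55 + €2385.60 + €1704.00 + €340.80 = €12636.95
Net pay: €34080.00 − €12636.95 = €21443.05

€21443.05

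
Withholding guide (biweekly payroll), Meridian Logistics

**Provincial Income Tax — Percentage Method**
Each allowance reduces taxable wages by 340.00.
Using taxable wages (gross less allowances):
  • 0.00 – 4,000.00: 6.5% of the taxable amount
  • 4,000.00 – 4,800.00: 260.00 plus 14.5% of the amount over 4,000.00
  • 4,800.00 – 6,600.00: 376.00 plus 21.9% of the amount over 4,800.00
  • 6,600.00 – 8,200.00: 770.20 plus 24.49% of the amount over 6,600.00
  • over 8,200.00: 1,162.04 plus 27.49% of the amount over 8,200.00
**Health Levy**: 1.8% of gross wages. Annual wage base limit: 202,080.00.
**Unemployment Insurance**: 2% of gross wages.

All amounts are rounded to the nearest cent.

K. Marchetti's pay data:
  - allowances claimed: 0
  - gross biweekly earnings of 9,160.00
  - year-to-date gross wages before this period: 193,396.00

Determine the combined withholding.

1,765.45

Provincial Income Tax: taxable = 9,160.00
  1,162.04 + 27.49% × (9,160.00 − 8,200.00) = 1,162.04 + 27.49% × 960.00 = 1,425.94
Health Levy: cap 202,080.00 − YTD 193,396.00 = 8,684.00 subject; 1.8% × 8,684.00 = 156.31
Unemployment Insurance: 2% × 9,160.00 = 183.20
Total: 1,425.94 + 156.31 + 183.20 = 1,765.45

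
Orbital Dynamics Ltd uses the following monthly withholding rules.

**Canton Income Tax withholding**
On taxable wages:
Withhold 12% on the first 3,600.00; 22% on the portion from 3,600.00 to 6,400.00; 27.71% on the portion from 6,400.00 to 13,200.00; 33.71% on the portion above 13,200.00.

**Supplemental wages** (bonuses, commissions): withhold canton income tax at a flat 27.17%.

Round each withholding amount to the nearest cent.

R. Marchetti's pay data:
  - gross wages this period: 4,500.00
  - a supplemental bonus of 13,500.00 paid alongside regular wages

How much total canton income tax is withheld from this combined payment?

Canton Income Tax: taxable = 4,500.00
  432.00 + 22% × (4,500.00 − 3,600.00) = 432.00 + 22% × 900.00 = 630.00
Supplemental (27.17% flat on bonus): 27.17% × 13,500.00 = 3,667.95
Total canton income tax: 630.00 + 3,667.95 = 4,297.95

4,297.95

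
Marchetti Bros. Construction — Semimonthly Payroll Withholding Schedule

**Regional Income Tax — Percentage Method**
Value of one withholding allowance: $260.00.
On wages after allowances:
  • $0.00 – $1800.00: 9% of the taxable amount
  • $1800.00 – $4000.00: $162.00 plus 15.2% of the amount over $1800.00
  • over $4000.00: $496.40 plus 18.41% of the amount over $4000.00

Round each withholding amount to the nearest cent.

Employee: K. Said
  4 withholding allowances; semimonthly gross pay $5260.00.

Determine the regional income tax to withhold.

Regional Income Tax: taxable = $5260.00 − 4×$260.00 = $4220.00
  $496.40 + 18.41% × ($4220.00 − $4000.00) = $496.40 + 18.41% × $220.00 = $536.90

$536.90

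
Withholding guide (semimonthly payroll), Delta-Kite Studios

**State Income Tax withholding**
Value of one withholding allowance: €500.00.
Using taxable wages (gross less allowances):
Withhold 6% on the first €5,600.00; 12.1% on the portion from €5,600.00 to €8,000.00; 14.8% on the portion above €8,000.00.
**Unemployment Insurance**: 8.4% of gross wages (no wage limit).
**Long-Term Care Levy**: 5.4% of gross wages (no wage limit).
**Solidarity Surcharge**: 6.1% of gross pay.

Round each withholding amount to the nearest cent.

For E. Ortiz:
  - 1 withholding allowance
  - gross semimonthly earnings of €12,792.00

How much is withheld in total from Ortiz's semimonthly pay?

€3,807.23

State Income Tax: taxable = €12,792.00 − 1×€500.00 = €12,292.00
  €626.40 + 14.8% × (€12,292.00 − €8,000.00) = €626.40 + 14.8% × €4,292.00 = €1,261.62
Unemployment Insurance: 8.4% × €12,792.00 = €1,074.53
Long-Term Care Levy: 5.4% × €12,792.00 = €690.77
Solidarity Surcharge: 6.1% × €12,792.00 = €780.31
Total: €1,261.62 + €1,074.53 + €690.77 + €780.31 = €3,807.23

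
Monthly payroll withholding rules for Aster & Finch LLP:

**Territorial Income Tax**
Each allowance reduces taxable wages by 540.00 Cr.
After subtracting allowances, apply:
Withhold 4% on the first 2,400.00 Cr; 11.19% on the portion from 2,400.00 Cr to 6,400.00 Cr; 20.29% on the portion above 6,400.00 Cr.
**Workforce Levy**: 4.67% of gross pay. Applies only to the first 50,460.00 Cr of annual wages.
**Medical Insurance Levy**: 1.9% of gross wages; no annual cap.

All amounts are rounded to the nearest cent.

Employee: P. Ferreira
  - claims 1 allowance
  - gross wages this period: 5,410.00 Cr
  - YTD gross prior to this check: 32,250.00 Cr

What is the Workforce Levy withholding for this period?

Workforce Levy: 4.67% × 5,410.00 Cr = 252.65 Cr

252.65 Cr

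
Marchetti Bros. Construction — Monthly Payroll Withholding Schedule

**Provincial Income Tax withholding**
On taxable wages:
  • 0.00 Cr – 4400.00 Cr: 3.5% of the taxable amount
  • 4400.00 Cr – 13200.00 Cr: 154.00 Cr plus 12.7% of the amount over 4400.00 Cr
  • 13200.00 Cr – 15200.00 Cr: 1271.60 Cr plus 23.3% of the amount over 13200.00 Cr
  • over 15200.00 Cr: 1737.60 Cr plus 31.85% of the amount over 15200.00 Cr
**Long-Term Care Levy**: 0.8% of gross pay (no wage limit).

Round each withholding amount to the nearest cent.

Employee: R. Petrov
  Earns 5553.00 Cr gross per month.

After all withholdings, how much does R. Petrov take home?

Provincial Income Tax: taxable = 5553.00 Cr
  154.00 Cr + 12.7% × (5553.00 Cr − 4400.00 Cr) = 154.00 Cr + 12.7% × 1153.00 Cr = 300.43 Cr
Long-Term Care Levy: 0.8% × 5553.00 Cr = 44.42 Cr
Total withheld: 300.43 Cr + 44.42 Cr = 344.85 Cr
Net pay: 5553.00 Cr − 344.85 Cr = 5208.15 Cr

5208.15 Cr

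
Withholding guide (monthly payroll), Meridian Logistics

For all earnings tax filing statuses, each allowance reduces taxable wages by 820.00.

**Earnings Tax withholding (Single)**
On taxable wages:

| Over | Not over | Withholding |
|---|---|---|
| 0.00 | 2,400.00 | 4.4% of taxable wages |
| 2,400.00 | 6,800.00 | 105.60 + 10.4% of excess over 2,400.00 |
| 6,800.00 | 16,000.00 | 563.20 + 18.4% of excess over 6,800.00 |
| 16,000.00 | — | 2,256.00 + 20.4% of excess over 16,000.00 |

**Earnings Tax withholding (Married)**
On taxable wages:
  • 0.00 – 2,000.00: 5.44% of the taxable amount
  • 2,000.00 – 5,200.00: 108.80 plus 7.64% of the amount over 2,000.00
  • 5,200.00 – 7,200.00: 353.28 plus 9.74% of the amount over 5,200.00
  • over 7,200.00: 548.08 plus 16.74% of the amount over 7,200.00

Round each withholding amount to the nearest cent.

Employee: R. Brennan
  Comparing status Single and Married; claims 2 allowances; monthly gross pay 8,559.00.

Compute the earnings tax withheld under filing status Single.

585.10

Earnings Tax (Single): taxable = 8,559.00 − 2×820.00 = 6,919.00
  563.20 + 18.4% × (6,919.00 − 6,800.00) = 563.20 + 18.4% × 119.00 = 585.10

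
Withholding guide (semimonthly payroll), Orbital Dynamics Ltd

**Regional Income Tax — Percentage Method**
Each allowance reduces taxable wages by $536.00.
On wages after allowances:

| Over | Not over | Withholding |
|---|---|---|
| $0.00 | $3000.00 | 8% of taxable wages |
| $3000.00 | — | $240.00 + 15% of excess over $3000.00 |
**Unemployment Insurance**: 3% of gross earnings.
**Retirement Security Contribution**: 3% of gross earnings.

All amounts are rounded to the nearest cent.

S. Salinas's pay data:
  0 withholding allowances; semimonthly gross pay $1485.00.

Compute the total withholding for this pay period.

Regional Income Tax: taxable = $1485.00
  8% × $1485.00 = $118.80
Unemployment Insurance: 3% × $1485.00 = $44.55
Retirement Security Contribution: 3% × $1485.00 = $44.55
Total: $118.80 + $44.55 + $44.55 = $207.90

$207.90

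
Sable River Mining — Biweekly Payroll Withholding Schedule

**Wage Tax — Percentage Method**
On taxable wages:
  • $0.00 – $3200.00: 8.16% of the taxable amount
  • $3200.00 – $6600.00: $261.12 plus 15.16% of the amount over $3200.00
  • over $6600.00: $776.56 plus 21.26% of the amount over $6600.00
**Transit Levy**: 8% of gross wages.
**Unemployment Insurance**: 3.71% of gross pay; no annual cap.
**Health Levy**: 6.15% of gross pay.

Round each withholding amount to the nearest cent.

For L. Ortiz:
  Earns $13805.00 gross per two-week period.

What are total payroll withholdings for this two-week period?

Wage Tax: taxable = $13805.00
  $776.56 + 21.26% × ($13805.00 − $6600.00) = $776.56 + 21.26% × $7205.00 = $2308.34
Transit Levy: 8% × $13805.00 = $1104.40
Unemployment Insurance: 3.71% × $13805.00 = $512.17
Health Levy: 6.15% × $13805.00 = $849.01
Total: $2308.34 + $1104.40 + $512.17 + $849.01 = $4773.92

$4773.92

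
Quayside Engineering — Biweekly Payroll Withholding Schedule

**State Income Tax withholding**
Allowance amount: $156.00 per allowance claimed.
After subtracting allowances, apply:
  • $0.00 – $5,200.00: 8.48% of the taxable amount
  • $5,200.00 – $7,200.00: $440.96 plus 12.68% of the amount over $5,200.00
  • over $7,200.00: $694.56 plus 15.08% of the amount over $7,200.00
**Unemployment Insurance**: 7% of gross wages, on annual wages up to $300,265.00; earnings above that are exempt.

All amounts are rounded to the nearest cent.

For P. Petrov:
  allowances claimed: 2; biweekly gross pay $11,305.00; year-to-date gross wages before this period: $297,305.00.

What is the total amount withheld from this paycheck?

State Income Tax: taxable = $11,305.00 − 2×$156.00 = $10,993.00
  $694.56 + 15.08% × ($10,993.00 − $7,200.00) = $694.56 + 15.08% × $3,793.00 = $1,266.54
Unemployment Insurance: cap $300,265.00 − YTD $297,305.00 = $2,960.00 subject; 7% × $2,960.00 = $207.20
Total: $1,266.54 + $207.20 = $1,473.74

$1,473.74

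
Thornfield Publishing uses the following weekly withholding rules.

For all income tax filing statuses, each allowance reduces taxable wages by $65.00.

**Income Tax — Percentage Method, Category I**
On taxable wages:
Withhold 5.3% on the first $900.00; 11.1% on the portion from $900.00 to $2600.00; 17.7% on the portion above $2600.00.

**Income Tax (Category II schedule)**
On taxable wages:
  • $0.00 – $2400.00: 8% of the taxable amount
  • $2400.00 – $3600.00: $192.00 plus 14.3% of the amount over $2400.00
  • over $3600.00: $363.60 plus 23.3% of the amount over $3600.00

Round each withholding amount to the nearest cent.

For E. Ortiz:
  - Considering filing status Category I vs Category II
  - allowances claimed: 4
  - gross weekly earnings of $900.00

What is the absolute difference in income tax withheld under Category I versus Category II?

Income Tax (Category I): taxable = $900.00 − 4×$65.00 = $640.00
  5.3% × $640.00 = $33.92
Income Tax (Category II): taxable = $900.00 − 4×$65.00 = $640.00
  8% × $640.00 = $51.20
Difference: |$33.92 − $51.20| = $17.28 (higher under Category II)

$17.28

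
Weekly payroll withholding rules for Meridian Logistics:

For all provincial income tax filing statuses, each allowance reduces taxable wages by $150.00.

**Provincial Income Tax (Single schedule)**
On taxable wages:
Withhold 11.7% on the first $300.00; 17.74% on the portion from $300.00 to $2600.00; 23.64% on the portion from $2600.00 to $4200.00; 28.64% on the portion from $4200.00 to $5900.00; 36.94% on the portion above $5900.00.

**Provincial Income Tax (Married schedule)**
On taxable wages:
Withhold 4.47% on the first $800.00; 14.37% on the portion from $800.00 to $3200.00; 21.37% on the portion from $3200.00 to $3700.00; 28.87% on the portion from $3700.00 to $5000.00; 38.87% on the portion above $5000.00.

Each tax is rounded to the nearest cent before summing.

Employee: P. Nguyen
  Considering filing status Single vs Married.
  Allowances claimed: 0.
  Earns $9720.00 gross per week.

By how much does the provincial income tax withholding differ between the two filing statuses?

Provincial Income Tax (Single): taxable = $9720.00
  $1308.24 + 36.94% × ($9720.00 − $5900.00) = $1308.24 + 36.94% × $3820.00 = $2719.35
Provincial Income Tax (Married): taxable = $9720.00
  $862.80 + 38.87% × ($9720.00 − $5000.00) = $862.80 + 38.87% × $4720.00 = $2697.46
Difference: |$2719.35 − $2697.46| = $21.89 (higher under Single)

$21.89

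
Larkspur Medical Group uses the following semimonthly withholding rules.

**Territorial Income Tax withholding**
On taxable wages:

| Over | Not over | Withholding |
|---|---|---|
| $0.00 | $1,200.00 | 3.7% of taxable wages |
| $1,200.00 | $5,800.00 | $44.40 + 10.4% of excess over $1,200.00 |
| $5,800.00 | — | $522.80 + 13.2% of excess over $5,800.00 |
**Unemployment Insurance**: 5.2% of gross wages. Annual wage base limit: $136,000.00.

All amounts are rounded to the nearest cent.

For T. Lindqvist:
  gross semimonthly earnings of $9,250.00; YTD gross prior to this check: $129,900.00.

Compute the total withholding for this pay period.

$1,295.40

Territorial Income Tax: taxable = $9,250.00
  $522.80 + 13.2% × ($9,250.00 − $5,800.00) = $522.80 + 13.2% × $3,450.00 = $978.20
Unemployment Insurance: cap $136,000.00 − YTD $129,900.00 = $6,100.00 subject; 5.2% × $6,100.00 = $317.20
Total: $978.20 + $317.20 = $1,295.40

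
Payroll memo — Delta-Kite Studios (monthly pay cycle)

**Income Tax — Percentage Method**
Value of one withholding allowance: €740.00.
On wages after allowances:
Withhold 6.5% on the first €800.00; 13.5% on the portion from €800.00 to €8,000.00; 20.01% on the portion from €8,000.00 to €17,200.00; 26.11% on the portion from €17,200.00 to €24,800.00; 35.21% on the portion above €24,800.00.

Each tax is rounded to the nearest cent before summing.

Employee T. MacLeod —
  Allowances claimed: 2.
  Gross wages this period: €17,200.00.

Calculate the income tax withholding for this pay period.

€2,568.77

Income Tax: taxable = €17,200.00 − 2×€740.00 = €15,720.00
  €1,024.00 + 20.01% × (€15,720.00 − €8,000.00) = €1,024.00 + 20.01% × €7,720.00 = €2,568.77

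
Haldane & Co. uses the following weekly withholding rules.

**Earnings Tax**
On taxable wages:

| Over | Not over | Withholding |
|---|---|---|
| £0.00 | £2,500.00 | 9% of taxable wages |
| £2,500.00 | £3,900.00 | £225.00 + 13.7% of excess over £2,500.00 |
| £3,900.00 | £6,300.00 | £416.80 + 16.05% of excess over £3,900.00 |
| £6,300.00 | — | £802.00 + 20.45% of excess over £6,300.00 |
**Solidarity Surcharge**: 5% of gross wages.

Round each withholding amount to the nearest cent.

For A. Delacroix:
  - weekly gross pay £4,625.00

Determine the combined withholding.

£764.41

Earnings Tax: taxable = £4,625.00
  £416.80 + 16.05% × (£4,625.00 − £3,900.00) = £416.80 + 16.05% × £725.00 = £533.16
Solidarity Surcharge: 5% × £4,625.00 = £231.25
Total: £533.16 + £231.25 = £764.41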